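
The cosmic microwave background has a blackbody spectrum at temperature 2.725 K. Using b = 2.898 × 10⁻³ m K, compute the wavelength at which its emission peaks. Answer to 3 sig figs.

λ_max ≈ 1.06 mm

Wien's displacement law: λ_max = b/T = (2.898×10⁻³ m·K)/(2.725 K) = 1.063×10⁻³ m.
That is 1.06 mm, in the microwave range.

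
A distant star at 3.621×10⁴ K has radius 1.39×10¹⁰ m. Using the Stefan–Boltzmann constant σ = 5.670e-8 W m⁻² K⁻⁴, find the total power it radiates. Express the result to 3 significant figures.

Surface area A = 4πR² = 4π(1.39×10¹⁰ m)² = 2.42795×10²¹ m².
P = σAT⁴ = 5.670×10⁻⁸ × 2.42795×10²¹ × (3.621×10⁴)⁴ = 2.37×10³² W.

P ≈ 2.37×10³² W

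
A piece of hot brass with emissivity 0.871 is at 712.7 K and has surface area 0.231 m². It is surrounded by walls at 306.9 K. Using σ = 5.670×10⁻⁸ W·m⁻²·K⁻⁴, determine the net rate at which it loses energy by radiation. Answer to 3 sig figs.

Net loss ≈ 2.84×10³ W

Area A = 0.231 m².
Net radiated power P_net = εσA(T⁴ − T₀⁴) = 0.871×5.670×10⁻⁸×0.231×(712.7⁴ − 306.9⁴).
T⁴ − T₀⁴ = 2.58004×10¹¹ − 8.87131×10⁹ = 2.49133×10¹¹ K⁴, so P_net = 2.84×10³ W.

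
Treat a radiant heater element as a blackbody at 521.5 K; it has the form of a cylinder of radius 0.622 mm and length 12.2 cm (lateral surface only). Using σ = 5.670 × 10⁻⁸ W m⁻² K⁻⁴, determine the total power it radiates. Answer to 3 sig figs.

Lateral area A = 2πrL = 2π×6.22×10⁻⁴×0.122 = 4.76793×10⁻⁴ m².
P = σAT⁴ = 5.670×10⁻⁸ × 4.76793×10⁻⁴ × (521.5)⁴ = 2.00 W.

P ≈ 2.00 W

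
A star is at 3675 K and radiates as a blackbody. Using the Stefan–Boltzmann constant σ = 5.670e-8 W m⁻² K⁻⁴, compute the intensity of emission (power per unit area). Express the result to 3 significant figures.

I ≈ 1.03×10⁷ W/m²

Stefan–Boltzmann: I = σT⁴ = 5.670×10⁻⁸ × (3675)⁴ = 1.03×10⁷ W/m².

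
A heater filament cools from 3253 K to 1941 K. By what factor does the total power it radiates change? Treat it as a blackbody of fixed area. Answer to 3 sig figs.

P ∝ T⁴, so P₂/P₁ = (T₂/T₁)⁴ = (1941/3253)⁴ = (0.596680)⁴ = 0.127.

P₂/P₁ ≈ 0.127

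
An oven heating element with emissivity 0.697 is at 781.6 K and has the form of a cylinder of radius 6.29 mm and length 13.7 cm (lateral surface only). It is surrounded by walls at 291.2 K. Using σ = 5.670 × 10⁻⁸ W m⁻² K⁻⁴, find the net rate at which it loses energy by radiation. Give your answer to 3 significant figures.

Lateral area A = 2πrL = 2π×6.29×10⁻³×0.137 = 5.41441×10⁻³ m².
Net radiated power P_net = εσA(T⁴ − T₀⁴) = 0.697×5.670×10⁻⁸×5.41441×10⁻³×(781.6⁴ − 291.2⁴).
T⁴ − T₀⁴ = 3.73197×10¹¹ − 7.19061×10⁹ = 3.66006×10¹¹ K⁴, so P_net = 78.3 W.

Net loss ≈ 78.3 W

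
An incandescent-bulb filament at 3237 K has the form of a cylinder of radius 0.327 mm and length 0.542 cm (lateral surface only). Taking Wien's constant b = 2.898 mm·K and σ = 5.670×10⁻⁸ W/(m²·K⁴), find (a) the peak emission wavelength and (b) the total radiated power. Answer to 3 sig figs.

(a) λ_max = b/T = 2.898×10⁻³/3237 = 8.953×10⁻⁷ m = 895 nm.
Lateral area A = 2πrL = 2π×3.27×10⁻⁴×5.42×10⁻³ = 1.11359×10⁻⁵ m².
(b) P = σAT⁴ = 5.670×10⁻⁸×1.11359×10⁻⁵×(3237)⁴ = 69.3 W.

λ_max ≈ 895 nm; P ≈ 69.3 W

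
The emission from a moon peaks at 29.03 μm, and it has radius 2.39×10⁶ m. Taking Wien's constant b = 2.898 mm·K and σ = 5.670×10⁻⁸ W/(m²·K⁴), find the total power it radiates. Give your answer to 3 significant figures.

Wien's law: T = b/λ_max = 2.898×10⁻³/2.903×10⁻⁵ = 99.8278 K.
Surface area A = 4πR² = 4π(2.39×10⁶ m)² = 7.17804×10¹³ m².
Then P = σAT⁴ = 5.670×10⁻⁸×7.17804×10¹³×(99.8278)⁴ = 4.04×10¹⁴ W.

P ≈ 4.04×10¹⁴ W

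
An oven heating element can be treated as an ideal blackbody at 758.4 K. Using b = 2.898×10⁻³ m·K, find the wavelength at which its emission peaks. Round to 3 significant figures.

λ_max ≈ 3.82 μm

Wien's displacement law: λ_max = b/T = (2.898×10⁻³ m·K)/(758.4 K) = 3.821×10⁻⁶ m.
That is 3.82 μm, in the infrared range.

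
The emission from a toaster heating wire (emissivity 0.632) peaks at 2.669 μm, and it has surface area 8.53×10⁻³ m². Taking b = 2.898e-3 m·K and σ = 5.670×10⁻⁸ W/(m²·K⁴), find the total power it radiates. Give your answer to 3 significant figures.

Wien's law: T = b/λ_max = 2.898×10⁻³/2.669×10⁻⁶ = 1085.80 K.
Area A = 8.53×10⁻³ m².
Then P = εσAT⁴ = 0.632×5.670×10⁻⁸×8.53×10⁻³×(1085.80)⁴ = 425 W.

P ≈ 425 W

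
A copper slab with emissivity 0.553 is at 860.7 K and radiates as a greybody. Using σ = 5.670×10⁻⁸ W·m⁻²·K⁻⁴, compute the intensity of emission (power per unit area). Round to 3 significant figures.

Stefan–Boltzmann: I = εσT⁴ = 0.553 × 5.670×10⁻⁸ × (860.7)⁴ = 1.72×10⁴ W/m².

I ≈ 1.72×10⁴ W/m²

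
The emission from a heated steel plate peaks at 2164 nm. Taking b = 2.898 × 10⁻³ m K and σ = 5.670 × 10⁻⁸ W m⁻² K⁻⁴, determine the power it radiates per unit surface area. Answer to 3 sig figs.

Wien's law: T = b/λ_max = 2.898×10⁻³/2.164×10⁻⁶ = 1339.19 K.
Then I = σT⁴ = 5.670×10⁻⁸×(1339.19)⁴ = 1.82×10⁵ W/m².

I ≈ 1.82×10⁵ W/m²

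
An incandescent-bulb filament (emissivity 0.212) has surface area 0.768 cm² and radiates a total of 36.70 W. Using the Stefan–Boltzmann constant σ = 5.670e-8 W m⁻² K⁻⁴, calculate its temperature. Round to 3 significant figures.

T ≈ 2.51×10³ K

Area A = 0.768 cm² = 7.68×10⁻⁵ m².
P = εσAT⁴ ⇒ T = (P/(εσA))^(1/4) = (36.70/(0.212×5.670×10⁻⁸×7.68×10⁻⁵))^(1/4) = 2.51×10³ K.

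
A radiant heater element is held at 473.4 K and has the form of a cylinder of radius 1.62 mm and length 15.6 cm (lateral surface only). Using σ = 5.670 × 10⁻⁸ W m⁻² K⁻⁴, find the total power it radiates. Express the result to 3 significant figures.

Lateral area A = 2πrL = 2π×1.62×10⁻³×0.156 = 1.58789×10⁻³ m².
P = σAT⁴ = 5.670×10⁻⁸ × 1.58789×10⁻³ × (473.4)⁴ = 4.52 W.

P ≈ 4.52 W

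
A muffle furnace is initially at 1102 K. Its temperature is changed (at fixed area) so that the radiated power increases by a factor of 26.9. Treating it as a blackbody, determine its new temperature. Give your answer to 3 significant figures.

P ∝ T⁴, so T₂/T₁ = (P₂/P₁)^(1/4) = (26.9)^(1/4) = 2.27739.
T₂ = 1102 × 2.27739 = 2.51×10³ K.

T₂ ≈ 2.51×10³ K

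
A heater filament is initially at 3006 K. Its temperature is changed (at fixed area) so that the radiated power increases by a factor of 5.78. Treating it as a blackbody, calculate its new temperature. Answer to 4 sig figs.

P ∝ T⁴, so T₂/T₁ = (P₂/P₁)^(1/4) = (5.78)^(1/4) = 1.55054.
T₂ = 3006 × 1.55054 = 4661 K.

T₂ ≈ 4661 K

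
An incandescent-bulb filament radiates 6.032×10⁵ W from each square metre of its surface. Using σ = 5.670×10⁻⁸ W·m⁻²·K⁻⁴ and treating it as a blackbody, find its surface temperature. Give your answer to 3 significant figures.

T ≈ 1.81×10³ K

I = σT⁴, so T = (I/σ)^(1/4) = (6.032×10⁵/(5.670×10⁻⁸))^(1/4) = 1.81×10³ K.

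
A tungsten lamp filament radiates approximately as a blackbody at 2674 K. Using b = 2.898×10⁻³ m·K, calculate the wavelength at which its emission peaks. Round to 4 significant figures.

Wien's displacement law: λ_max = b/T = (2.898×10⁻³ m·K)/(2674 K) = 1.0838×10⁻⁶ m.
That is 1.084 μm, in the infrared range.

λ_max ≈ 1.084 μm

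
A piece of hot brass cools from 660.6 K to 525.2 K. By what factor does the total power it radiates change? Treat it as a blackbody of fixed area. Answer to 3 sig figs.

P ∝ T⁴, so P₂/P₁ = (T₂/T₁)⁴ = (525.2/660.6)⁴ = (0.795035)⁴ = 0.400.

P₂/P₁ ≈ 0.400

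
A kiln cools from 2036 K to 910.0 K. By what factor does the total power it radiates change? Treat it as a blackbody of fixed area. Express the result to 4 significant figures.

P₂/P₁ ≈ 0.03991

P ∝ T⁴, so P₂/P₁ = (T₂/T₁)⁴ = (910.0/2036)⁴ = (0.446955)⁴ = 0.03991.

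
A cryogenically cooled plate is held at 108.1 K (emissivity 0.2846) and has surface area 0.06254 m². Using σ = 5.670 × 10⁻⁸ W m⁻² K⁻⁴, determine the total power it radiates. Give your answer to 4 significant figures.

P ≈ 0.1378 W

Area A = 0.06254 m².
P = εσAT⁴ = 0.2846 × 5.670×10⁻⁸ × 0.06254 × (108.1)⁴ = 0.1378 W.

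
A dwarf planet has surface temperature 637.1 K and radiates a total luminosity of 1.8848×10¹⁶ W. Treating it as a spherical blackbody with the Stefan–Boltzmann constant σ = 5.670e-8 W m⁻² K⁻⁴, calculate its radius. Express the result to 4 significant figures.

R ≈ 4.007×10⁵ m

L = 4πR²σT⁴ ⇒ R = √(L/(4πσT⁴)).
σT⁴ = 9341.43 W/m², so R = √(1.8848×10¹⁶/(4π×9341.43)) = 4.007×10⁵ m.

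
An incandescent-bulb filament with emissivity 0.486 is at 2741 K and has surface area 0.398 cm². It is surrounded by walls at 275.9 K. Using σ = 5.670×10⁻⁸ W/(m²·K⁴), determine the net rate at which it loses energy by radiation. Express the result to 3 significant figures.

Net loss ≈ 61.9 W

Area A = 0.398 cm² = 3.98×10⁻⁵ m².
Net radiated power P_net = εσA(T⁴ − T₀⁴) = 0.486×5.670×10⁻⁸×3.98×10⁻⁵×(2741⁴ − 275.9⁴).
T⁴ − T₀⁴ = 5.64464×10¹³ − 5.79438×10⁹ = 5.64406×10¹³ K⁴, so P_net = 61.9 W.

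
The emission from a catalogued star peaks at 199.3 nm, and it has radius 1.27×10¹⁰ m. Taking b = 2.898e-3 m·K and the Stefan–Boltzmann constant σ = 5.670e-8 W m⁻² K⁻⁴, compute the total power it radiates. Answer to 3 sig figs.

Wien's law: T = b/λ_max = 2.898×10⁻³/1.993×10⁻⁷ = 14540.9 K.
Surface area A = 4πR² = 4π(1.27×10¹⁰ m)² = 2.02683×10²¹ m².
Then P = σAT⁴ = 5.670×10⁻⁸×2.02683×10²¹×(14540.9)⁴ = 5.14×10³⁰ W.

P ≈ 5.14×10³⁰ W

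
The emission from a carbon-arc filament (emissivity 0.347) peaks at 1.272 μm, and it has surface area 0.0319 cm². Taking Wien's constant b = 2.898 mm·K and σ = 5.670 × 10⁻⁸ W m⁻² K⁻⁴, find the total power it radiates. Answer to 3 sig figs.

P ≈ 1.69 W

Wien's law: T = b/λ_max = 2.898×10⁻³/1.272×10⁻⁶ = 2278.30 K.
Area A = 0.0319 cm² = 3.19×10⁻⁶ m².
Then P = εσAT⁴ = 0.347×5.670×10⁻⁸×3.19×10⁻⁶×(2278.30)⁴ = 1.69 W.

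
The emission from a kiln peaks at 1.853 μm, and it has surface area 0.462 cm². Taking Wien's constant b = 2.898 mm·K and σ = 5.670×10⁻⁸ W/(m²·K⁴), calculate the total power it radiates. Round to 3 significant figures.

Wien's law: T = b/λ_max = 2.898×10⁻³/1.853×10⁻⁶ = 1563.95 K.
Area A = 0.462 cm² = 4.62×10⁻⁵ m².
Then P = σAT⁴ = 5.670×10⁻⁸×4.62×10⁻⁵×(1563.95)⁴ = 15.7 W.

P ≈ 15.7 W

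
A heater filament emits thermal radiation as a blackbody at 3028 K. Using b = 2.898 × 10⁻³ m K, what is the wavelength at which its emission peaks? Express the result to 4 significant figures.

λ_max ≈ 957.1 nm

Wien's displacement law: λ_max = b/T = (2.898×10⁻³ m·K)/(3028 K) = 9.5707×10⁻⁷ m.
That is 957.1 nm, in the infrared range.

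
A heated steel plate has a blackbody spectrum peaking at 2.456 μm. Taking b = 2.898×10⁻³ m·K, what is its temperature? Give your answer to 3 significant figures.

Wien's law gives T = b/λ_max = (2.898×10⁻³ m·K)/(2.456×10⁻⁶ m) = 1.18×10³ K.

T ≈ 1.18×10³ K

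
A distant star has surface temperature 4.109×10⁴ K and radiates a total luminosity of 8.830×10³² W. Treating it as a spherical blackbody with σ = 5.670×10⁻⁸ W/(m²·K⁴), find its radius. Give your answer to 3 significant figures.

L = 4πR²σT⁴ ⇒ R = √(L/(4πσT⁴)).
σT⁴ = 1.61632×10¹¹ W/m², so R = √(8.830×10³²/(4π×1.61632×10¹¹)) = 2.09×10¹⁰ m.

R ≈ 2.09×10¹⁰ m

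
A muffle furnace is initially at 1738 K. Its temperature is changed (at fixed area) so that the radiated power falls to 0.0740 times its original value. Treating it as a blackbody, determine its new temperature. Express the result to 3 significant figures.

P ∝ T⁴, so T₂/T₁ = (P₂/P₁)^(1/4) = (0.0740)^(1/4) = 0.521564.
T₂ = 1738 × 0.521564 = 906 K.

T₂ ≈ 906 K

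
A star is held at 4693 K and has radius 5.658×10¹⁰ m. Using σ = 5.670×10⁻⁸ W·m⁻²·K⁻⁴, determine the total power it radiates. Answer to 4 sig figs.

Surface area A = 4πR² = 4π(5.658×10¹⁰ m)² = 4.02287×10²² m².
P = σAT⁴ = 5.670×10⁻⁸ × 4.02287×10²² × (4693)⁴ = 1.106×10³⁰ W.

P ≈ 1.106×10³⁰ W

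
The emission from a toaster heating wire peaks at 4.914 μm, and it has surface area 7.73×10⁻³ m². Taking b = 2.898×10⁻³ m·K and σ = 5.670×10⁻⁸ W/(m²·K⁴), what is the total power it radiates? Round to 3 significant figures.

Wien's law: T = b/λ_max = 2.898×10⁻³/4.914×10⁻⁶ = 589.744 K.
Area A = 7.73×10⁻³ m².
Then P = σAT⁴ = 5.670×10⁻⁸×7.73×10⁻³×(589.744)⁴ = 53.0 W.

P ≈ 53.0 W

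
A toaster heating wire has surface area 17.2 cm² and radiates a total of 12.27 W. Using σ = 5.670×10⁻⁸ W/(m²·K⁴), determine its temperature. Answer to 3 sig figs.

Area A = 17.2 cm² = 1.72×10⁻³ m².
P = σAT⁴ ⇒ T = (P/(σA))^(1/4) = (12.27/(5.670×10⁻⁸×1.72×10⁻³))^(1/4) = 596 K.

T ≈ 596 K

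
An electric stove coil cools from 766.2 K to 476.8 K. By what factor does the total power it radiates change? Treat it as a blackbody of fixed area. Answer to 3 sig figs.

P₂/P₁ ≈ 0.150

P ∝ T⁴, so P₂/P₁ = (T₂/T₁)⁴ = (476.8/766.2)⁴ = (0.622292)⁴ = 0.150.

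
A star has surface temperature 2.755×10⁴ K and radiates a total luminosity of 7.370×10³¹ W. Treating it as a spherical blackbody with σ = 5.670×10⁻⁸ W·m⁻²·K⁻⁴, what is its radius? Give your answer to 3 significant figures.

L = 4πR²σT⁴ ⇒ R = √(L/(4πσT⁴)).
σT⁴ = 3.26640×10¹⁰ W/m², so R = √(7.370×10³¹/(4π×3.26640×10¹⁰)) = 1.34×10¹⁰ m.

R ≈ 1.34×10¹⁰ m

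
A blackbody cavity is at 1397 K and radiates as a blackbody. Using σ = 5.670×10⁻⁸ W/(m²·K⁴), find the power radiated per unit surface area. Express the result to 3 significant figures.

Stefan–Boltzmann: I = σT⁴ = 5.670×10⁻⁸ × (1397)⁴ = 2.16×10⁵ W/m².

I ≈ 2.16×10⁵ W/m²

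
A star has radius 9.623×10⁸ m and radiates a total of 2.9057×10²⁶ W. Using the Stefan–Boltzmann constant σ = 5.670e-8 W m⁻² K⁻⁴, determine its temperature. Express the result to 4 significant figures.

Surface area A = 4πR² = 4π(9.623×10⁸ m)² = 1.16367×10¹⁹ m².
P = σAT⁴ ⇒ T = (P/(σA))^(1/4) = (2.9057×10²⁶/(5.670×10⁻⁸×1.16367×10¹⁹))^(1/4) = 4581 K.

T ≈ 4581 K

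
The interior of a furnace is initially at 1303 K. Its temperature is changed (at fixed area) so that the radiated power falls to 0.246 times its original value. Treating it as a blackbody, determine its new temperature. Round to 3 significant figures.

T₂ ≈ 918 K

P ∝ T⁴, so T₂/T₁ = (P₂/P₁)^(1/4) = (0.246)^(1/4) = 0.704261.
T₂ = 1303 × 0.704261 = 918 K.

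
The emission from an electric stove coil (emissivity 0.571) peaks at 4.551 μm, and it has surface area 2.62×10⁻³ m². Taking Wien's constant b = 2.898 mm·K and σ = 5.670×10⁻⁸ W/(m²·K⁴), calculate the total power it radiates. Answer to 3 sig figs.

P ≈ 13.9 W

Wien's law: T = b/λ_max = 2.898×10⁻³/4.551×10⁻⁶ = 636.783 K.
Area A = 2.62×10⁻³ m².
Then P = εσAT⁴ = 0.571×5.670×10⁻⁸×2.62×10⁻³×(636.783)⁴ = 13.9 W.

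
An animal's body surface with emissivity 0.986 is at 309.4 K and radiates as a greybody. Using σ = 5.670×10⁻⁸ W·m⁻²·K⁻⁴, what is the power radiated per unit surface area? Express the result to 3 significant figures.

Stefan–Boltzmann: I = εσT⁴ = 0.986 × 5.670×10⁻⁸ × (309.4)⁴ = 512 W/m².

I ≈ 512 W/m²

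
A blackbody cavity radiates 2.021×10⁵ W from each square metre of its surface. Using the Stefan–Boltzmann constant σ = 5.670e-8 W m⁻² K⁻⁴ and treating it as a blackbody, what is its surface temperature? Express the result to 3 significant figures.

I = σT⁴, so T = (I/σ)^(1/4) = (2.021×10⁵/(5.670×10⁻⁸))^(1/4) = 1.37×10³ K.

T ≈ 1.37×10³ K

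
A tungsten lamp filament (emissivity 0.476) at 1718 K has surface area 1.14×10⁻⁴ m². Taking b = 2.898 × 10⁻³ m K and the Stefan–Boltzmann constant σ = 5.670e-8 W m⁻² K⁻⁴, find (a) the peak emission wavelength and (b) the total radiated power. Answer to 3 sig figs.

λ_max ≈ 1.69 μm; P ≈ 26.8 W

(a) λ_max = b/T = 2.898×10⁻³/1718 = 1.687×10⁻⁶ m = 1.69 μm.
Area A = 1.14×10⁻⁴ m².
(b) P = εσAT⁴ = 0.476×5.670×10⁻⁸×1.14×10⁻⁴×(1718)⁴ = 26.8 W.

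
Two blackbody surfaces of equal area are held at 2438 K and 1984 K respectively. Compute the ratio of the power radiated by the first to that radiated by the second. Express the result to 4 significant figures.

P₁/P₂ ≈ 2.280

With equal areas, P₁/P₂ = (T₁/T₂)⁴ = (2438/1984)⁴ = 2.280.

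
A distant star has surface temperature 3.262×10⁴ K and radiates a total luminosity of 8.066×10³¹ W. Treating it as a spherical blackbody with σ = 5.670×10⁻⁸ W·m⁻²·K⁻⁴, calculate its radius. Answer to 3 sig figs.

R ≈ 1.00×10¹⁰ m

L = 4πR²σT⁴ ⇒ R = √(L/(4πσT⁴)).
σT⁴ = 6.41976×10¹⁰ W/m², so R = √(8.066×10³¹/(4π×6.41976×10¹⁰)) = 1.00×10¹⁰ m.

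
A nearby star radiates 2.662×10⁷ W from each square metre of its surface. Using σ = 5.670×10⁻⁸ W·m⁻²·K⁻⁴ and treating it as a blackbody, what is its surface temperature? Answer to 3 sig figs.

I = σT⁴, so T = (I/σ)^(1/4) = (2.662×10⁷/(5.670×10⁻⁸))^(1/4) = 4.65×10³ K.

T ≈ 4.65×10³ K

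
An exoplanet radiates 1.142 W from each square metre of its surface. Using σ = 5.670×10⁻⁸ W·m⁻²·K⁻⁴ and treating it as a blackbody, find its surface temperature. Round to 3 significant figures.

T ≈ 67.0 K

I = σT⁴, so T = (I/σ)^(1/4) = (1.142/(5.670×10⁻⁸))^(1/4) = 67.0 K.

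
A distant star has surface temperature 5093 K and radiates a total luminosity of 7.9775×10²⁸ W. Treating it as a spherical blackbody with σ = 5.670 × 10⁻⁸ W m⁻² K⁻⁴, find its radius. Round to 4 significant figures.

R ≈ 1.290×10¹⁰ m

L = 4πR²σT⁴ ⇒ R = √(L/(4πσT⁴)).
σT⁴ = 3.81485×10⁷ W/m², so R = √(7.9775×10²⁸/(4π×3.81485×10⁷)) = 1.290×10¹⁰ m.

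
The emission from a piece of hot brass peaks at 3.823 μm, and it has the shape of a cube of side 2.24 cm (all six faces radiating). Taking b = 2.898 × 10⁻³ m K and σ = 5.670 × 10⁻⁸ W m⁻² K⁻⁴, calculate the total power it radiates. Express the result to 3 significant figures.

Wien's law: T = b/λ_max = 2.898×10⁻³/3.823×10⁻⁶ = 758.043 K.
Area A = 6s² = 6×(0.0224 m)² = 3.01056×10⁻³ m².
Then P = σAT⁴ = 5.670×10⁻⁸×3.01056×10⁻³×(758.043)⁴ = 56.4 W.

P ≈ 56.4 W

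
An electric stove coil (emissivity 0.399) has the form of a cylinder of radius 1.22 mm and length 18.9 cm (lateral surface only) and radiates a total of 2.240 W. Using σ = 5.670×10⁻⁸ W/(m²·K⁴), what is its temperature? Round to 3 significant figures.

Lateral area A = 2πrL = 2π×1.22×10⁻³×0.189 = 1.44878×10⁻³ m².
P = εσAT⁴ ⇒ T = (P/(εσA))^(1/4) = (2.240/(0.399×5.670×10⁻⁸×1.44878×10⁻³))^(1/4) = 511 K.

T ≈ 511 K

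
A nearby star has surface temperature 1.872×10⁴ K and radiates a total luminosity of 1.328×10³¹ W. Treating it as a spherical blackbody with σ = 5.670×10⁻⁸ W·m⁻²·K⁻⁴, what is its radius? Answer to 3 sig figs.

R ≈ 1.23×10¹⁰ m

L = 4πR²σT⁴ ⇒ R = √(L/(4πσT⁴)).
σT⁴ = 6.96316×10⁹ W/m², so R = √(1.328×10³¹/(4π×6.96316×10⁹)) = 1.23×10¹⁰ m.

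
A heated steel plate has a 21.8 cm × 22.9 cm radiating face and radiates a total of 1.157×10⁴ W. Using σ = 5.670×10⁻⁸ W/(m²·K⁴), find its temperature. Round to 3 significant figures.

Area A = 0.218 × 0.229 = 0.049922 m².
P = σAT⁴ ⇒ T = (P/(σA))^(1/4) = (1.157×10⁴/(5.670×10⁻⁸×0.049922))^(1/4) = 1.42×10³ K.

T ≈ 1.42×10³ K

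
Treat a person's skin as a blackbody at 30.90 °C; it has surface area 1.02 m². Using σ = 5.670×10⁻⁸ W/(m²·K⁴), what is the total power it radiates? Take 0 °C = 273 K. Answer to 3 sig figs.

T = 30.90 °C + 273 = 303.90 K.
Area A = 1.02 m².
P = σAT⁴ = 5.670×10⁻⁸ × 1.02 × (303.90)⁴ = 493 W.

P ≈ 493 W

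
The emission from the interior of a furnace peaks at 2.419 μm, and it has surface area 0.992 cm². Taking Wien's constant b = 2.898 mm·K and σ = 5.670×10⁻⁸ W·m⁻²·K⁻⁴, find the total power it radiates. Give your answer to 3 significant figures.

Wien's law: T = b/λ_max = 2.898×10⁻³/2.419×10⁻⁶ = 1198.02 K.
Area A = 0.992 cm² = 9.92×10⁻⁵ m².
Then P = σAT⁴ = 5.670×10⁻⁸×9.92×10⁻⁵×(1198.02)⁴ = 11.6 W.

P ≈ 11.6 W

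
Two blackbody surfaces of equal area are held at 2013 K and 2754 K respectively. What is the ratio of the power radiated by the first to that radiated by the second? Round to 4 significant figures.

P₁/P₂ ≈ 0.2854

With equal areas, P₁/P₂ = (T₁/T₂)⁴ = (2013/2754)⁴ = 0.2854.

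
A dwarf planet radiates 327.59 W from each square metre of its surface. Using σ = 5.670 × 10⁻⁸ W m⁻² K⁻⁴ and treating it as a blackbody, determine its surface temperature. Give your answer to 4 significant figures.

I = σT⁴, so T = (I/σ)^(1/4) = (327.59/(5.670×10⁻⁸))^(1/4) = 275.7 K.

T ≈ 275.7 K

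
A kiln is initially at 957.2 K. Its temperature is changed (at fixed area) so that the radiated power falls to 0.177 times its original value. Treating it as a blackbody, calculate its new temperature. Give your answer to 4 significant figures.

T₂ ≈ 620.9 K

P ∝ T⁴, so T₂/T₁ = (P₂/P₁)^(1/4) = (0.177)^(1/4) = 0.648624.
T₂ = 957.2 × 0.648624 = 620.9 K.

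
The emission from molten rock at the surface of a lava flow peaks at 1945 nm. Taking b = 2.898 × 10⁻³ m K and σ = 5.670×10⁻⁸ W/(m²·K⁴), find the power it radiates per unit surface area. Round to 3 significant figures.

I ≈ 2.79×10⁵ W/m²

Wien's law: T = b/λ_max = 2.898×10⁻³/1.945×10⁻⁶ = 1489.97 K.
Then I = σT⁴ = 5.670×10⁻⁸×(1489.97)⁴ = 2.79×10⁵ W/m².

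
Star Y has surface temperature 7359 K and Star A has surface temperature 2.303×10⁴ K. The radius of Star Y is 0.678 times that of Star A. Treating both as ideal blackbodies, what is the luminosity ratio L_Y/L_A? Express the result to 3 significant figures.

L_Y/L_A ≈ 4.79×10⁻³

L ∝ R²T⁴, so L_Y/L_A = (R_Y/R_A)²(T_Y/T_A)⁴ = (0.678)² × (7359/2.303×10⁴)⁴ = 0.459684 × 0.0104256 = 4.79×10⁻³.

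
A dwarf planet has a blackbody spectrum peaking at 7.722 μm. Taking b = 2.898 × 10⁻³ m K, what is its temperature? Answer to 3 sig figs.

Wien's law gives T = b/λ_max = (2.898×10⁻³ m·K)/(7.722×10⁻⁶ m) = 375 K.

T ≈ 375 K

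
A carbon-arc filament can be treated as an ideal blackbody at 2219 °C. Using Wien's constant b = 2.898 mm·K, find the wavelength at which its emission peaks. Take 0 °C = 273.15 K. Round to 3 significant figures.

T = 2219 °C + 273.15 = 2492.15 K.
Wien's displacement law: λ_max = b/T = (2.898×10⁻³ m·K)/(2492.15 K) = 1.163×10⁻⁶ m.
That is 1.16 μm, in the infrared range.

λ_max ≈ 1.16 μm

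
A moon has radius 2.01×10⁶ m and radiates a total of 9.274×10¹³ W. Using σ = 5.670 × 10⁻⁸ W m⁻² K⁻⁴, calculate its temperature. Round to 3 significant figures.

Surface area A = 4πR² = 4π(2.01×10⁶ m)² = 5.07694×10¹³ m².
P = σAT⁴ ⇒ T = (P/(σA))^(1/4) = (9.274×10¹³/(5.670×10⁻⁸×5.07694×10¹³))^(1/4) = 75.3 K.

T ≈ 75.3 K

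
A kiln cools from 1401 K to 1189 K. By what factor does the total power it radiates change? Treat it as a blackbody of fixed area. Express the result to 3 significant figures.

P ∝ T⁴, so P₂/P₁ = (T₂/T₁)⁴ = (1189/1401)⁴ = (0.848680)⁴ = 0.519.

P₂/P₁ ≈ 0.519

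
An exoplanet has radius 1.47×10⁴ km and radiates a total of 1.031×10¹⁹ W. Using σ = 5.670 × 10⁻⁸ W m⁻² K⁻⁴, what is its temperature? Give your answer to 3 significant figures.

T ≈ 509 K

Surface area A = 4πR² = 4π(1.47×10⁷ m)² = 2.71547×10¹⁵ m².
P = σAT⁴ ⇒ T = (P/(σA))^(1/4) = (1.031×10¹⁹/(5.670×10⁻⁸×2.71547×10¹⁵))^(1/4) = 509 K.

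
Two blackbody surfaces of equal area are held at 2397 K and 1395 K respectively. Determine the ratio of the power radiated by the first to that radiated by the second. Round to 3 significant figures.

With equal areas, P₁/P₂ = (T₁/T₂)⁴ = (2397/1395)⁴ = 8.72.

P₁/P₂ ≈ 8.72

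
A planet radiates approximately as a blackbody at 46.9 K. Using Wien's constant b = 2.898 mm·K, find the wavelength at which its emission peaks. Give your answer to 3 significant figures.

Wien's displacement law: λ_max = b/T = (2.898×10⁻³ m·K)/(46.9 K) = 6.179×10⁻⁵ m.
That is 61.8 μm, in the infrared range.

λ_max ≈ 61.8 μm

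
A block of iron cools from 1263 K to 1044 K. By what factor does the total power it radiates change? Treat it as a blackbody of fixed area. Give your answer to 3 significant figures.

P ∝ T⁴, so P₂/P₁ = (T₂/T₁)⁴ = (1044/1263)⁴ = (0.826603)⁴ = 0.467.

P₂/P₁ ≈ 0.467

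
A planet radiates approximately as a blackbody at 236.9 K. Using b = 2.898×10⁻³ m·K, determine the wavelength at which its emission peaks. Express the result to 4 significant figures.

Wien's displacement law: λ_max = b/T = (2.898×10⁻³ m·K)/(236.9 K) = 1.2233×10⁻⁵ m.
That is 12.23 μm, in the infrared range.

λ_max ≈ 12.23 μm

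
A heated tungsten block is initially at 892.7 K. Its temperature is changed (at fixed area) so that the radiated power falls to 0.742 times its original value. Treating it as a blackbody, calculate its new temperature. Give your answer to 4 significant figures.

T₂ ≈ 828.5 K

P ∝ T⁴, so T₂/T₁ = (P₂/P₁)^(1/4) = (0.742)^(1/4) = 0.928113.
T₂ = 892.7 × 0.928113 = 828.5 K.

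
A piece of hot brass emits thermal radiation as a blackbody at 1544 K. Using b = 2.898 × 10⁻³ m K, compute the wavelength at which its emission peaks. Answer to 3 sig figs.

Wien's displacement law: λ_max = b/T = (2.898×10⁻³ m·K)/(1544 K) = 1.877×10⁻⁶ m.
That is 1.88 μm, in the infrared range.

λ_max ≈ 1.88 μm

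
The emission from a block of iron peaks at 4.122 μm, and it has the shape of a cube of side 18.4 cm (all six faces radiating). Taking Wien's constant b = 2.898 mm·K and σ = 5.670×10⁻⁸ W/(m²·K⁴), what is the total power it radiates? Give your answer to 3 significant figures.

P ≈ 2.81×10³ W

Wien's law: T = b/λ_max = 2.898×10⁻³/4.122×10⁻⁶ = 703.057 K.
Area A = 6s² = 6×(0.184 m)² = 0.203136 m².
Then P = σAT⁴ = 5.670×10⁻⁸×0.203136×(703.057)⁴ = 2.81×10³ W.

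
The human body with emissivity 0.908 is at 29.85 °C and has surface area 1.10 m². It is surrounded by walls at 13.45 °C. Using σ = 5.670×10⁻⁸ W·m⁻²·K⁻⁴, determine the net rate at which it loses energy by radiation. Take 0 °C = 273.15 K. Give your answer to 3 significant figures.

Net loss ≈ 95.3 W

T = 29.85 °C + 273.15 = 303.00 K.
Surroundings: T = 13.45 °C + 273.15 = 286.60 K.
Area A = 1.10 m².
Net radiated power P_net = εσA(T⁴ − T₀⁴) = 0.908×5.670×10⁻⁸×1.10×(303.00⁴ − 286.60⁴).
T⁴ − T₀⁴ = 8.42889×10⁹ − 6.74691×10⁹ = 1.68198×10⁹ K⁴, so P_net = 95.3 W.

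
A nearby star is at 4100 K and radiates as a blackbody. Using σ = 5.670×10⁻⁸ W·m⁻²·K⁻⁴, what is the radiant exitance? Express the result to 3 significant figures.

Stefan–Boltzmann: I = σT⁴ = 5.670×10⁻⁸ × (4100)⁴ = 1.60×10⁷ W/m².

I ≈ 1.60×10⁷ W/m²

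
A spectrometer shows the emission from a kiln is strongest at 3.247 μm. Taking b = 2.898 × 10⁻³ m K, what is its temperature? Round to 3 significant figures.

T ≈ 893 K

Wien's law gives T = b/λ_max = (2.898×10⁻³ m·K)/(3.247×10⁻⁶ m) = 893 K.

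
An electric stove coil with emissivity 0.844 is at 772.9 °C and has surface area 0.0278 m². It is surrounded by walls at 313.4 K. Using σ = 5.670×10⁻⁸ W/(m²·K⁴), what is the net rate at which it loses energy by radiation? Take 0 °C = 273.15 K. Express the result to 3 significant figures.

Net loss ≈ 1.58×10³ W

T = 772.9 °C + 273.15 = 1046.05 K.
Area A = 0.0278 m².
Net radiated power P_net = εσA(T⁴ − T₀⁴) = 0.844×5.670×10⁻⁸×0.0278×(1046.05⁴ − 313.4⁴).
T⁴ − T₀⁴ = 1.19732×10¹² − 9.64708×10⁹ = 1.18767×10¹² K⁴, so P_net = 1.58×10³ W.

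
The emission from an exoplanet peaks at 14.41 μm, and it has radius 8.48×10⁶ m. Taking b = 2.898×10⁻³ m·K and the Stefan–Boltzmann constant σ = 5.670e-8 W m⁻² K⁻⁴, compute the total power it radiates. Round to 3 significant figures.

Wien's law: T = b/λ_max = 2.898×10⁻³/1.441×10⁻⁵ = 201.110 K.
Surface area A = 4πR² = 4π(8.48×10⁶ m)² = 9.03653×10¹⁴ m².
Then P = σAT⁴ = 5.670×10⁻⁸×9.03653×10¹⁴×(201.110)⁴ = 8.38×10¹⁶ W.

P ≈ 8.38×10¹⁶ W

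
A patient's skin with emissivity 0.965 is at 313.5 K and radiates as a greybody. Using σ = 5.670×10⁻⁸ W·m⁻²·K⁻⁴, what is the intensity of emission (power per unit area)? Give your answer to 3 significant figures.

Stefan–Boltzmann: I = εσT⁴ = 0.965 × 5.670×10⁻⁸ × (313.5)⁴ = 529 W/m².

I ≈ 529 W/m²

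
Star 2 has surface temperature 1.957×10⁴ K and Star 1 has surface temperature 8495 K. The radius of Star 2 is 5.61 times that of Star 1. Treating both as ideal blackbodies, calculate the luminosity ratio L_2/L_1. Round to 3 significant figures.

L ∝ R²T⁴, so L_2/L_1 = (R_2/R_1)²(T_2/T_1)⁴ = (5.61)² × (1.957×10⁴/8495)⁴ = 31.4721 × 28.1650 = 886.

L_2/L_1 ≈ 886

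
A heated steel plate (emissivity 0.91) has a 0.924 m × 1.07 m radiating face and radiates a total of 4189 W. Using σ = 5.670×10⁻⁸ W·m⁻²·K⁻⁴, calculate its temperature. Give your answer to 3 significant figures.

Area A = 0.924 × 1.07 = 0.98868 m².
P = εσAT⁴ ⇒ T = (P/(εσA))^(1/4) = (4189/(0.91×5.670×10⁻⁸×0.98868))^(1/4) = 535 K.

T ≈ 535 K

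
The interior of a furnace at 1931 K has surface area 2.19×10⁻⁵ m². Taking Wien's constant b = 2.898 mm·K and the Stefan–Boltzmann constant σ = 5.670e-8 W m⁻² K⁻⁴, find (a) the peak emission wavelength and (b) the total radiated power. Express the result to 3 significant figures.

(a) λ_max = b/T = 2.898×10⁻³/1931 = 1.501×10⁻⁶ m = 1.50 μm.
Area A = 2.19×10⁻⁵ m².
(b) P = σAT⁴ = 5.670×10⁻⁸×2.19×10⁻⁵×(1931)⁴ = 17.3 W.

λ_max ≈ 1.50 μm; P ≈ 17.3 W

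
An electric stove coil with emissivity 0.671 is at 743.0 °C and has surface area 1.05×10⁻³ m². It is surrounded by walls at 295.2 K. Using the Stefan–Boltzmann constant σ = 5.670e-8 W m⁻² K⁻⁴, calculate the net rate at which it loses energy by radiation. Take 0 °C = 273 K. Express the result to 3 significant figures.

T = 743.0 °C + 273 = 1016.0 K.
Area A = 1.05×10⁻³ m².
Net radiated power P_net = εσA(T⁴ − T₀⁴) = 0.671×5.670×10⁻⁸×1.05×10⁻³×(1016.0⁴ − 295.2⁴).
T⁴ − T₀⁴ = 1.06555×10¹² − 7.59391×10⁹ = 1.05796×10¹² K⁴, so P_net = 42.3 W.

Net loss ≈ 42.3 W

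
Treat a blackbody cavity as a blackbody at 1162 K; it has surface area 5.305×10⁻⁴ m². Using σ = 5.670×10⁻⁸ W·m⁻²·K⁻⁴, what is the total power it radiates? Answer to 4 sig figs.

P ≈ 54.84 W

Area A = 5.305×10⁻⁴ m².
P = σAT⁴ = 5.670×10⁻⁸ × 5.305×10⁻⁴ × (1162)⁴ = 54.84 W.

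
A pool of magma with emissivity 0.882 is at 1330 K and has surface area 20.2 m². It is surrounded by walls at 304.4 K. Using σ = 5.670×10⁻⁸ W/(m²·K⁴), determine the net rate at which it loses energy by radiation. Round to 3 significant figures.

Net loss ≈ 3.15×10⁶ W

Area A = 20.2 m².
Net radiated power P_net = εσA(T⁴ − T₀⁴) = 0.882×5.670×10⁻⁸×20.2×(1330⁴ − 304.4⁴).
T⁴ − T₀⁴ = 3.12901×10¹² − 8.58576×10⁹ = 3.12042×10¹² K⁴, so P_net = 3.15×10⁶ W.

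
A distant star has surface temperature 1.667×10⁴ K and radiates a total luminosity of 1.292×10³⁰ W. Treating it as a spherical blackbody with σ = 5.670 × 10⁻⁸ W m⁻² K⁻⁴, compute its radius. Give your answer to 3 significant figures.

L = 4πR²σT⁴ ⇒ R = √(L/(4πσT⁴)).
σT⁴ = 4.37850×10⁹ W/m², so R = √(1.292×10³⁰/(4π×4.37850×10⁹)) = 4.85×10⁹ m.

R ≈ 4.85×10⁹ m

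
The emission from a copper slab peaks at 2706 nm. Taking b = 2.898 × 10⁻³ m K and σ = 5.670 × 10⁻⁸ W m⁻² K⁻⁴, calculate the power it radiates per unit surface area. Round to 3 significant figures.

Wien's law: T = b/λ_max = 2.898×10⁻³/2.706×10⁻⁶ = 1070.95 K.
Then I = σT⁴ = 5.670×10⁻⁸×(1070.95)⁴ = 7.46×10⁴ W/m².

I ≈ 7.46×10⁴ W/m²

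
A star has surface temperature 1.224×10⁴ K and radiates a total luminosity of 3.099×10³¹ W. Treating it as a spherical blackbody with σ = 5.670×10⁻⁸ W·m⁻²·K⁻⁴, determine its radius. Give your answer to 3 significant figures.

L = 4πR²σT⁴ ⇒ R = √(L/(4πσT⁴)).
σT⁴ = 1.27265×10⁹ W/m², so R = √(3.099×10³¹/(4π×1.27265×10⁹)) = 4.40×10¹⁰ m.

R ≈ 4.40×10¹⁰ m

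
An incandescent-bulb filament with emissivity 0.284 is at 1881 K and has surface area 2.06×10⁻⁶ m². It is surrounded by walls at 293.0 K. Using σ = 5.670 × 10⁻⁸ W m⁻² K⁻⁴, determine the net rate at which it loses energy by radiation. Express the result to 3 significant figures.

Net loss ≈ 0.415 W

Area A = 2.06×10⁻⁶ m².
Net radiated power P_net = εσA(T⁴ − T₀⁴) = 0.284×5.670×10⁻⁸×2.06×10⁻⁶×(1881⁴ − 293.0⁴).
T⁴ − T₀⁴ = 1.25186×10¹³ − 7.37005×10⁹ = 1.25112×10¹³ K⁴, so P_net = 0.415 W.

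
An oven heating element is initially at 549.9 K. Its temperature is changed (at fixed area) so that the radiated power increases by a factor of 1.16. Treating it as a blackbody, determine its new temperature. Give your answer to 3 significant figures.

P ∝ T⁴, so T₂/T₁ = (P₂/P₁)^(1/4) = (1.16)^(1/4) = 1.03780.
T₂ = 549.9 × 1.03780 = 571 K.

T₂ ≈ 571 K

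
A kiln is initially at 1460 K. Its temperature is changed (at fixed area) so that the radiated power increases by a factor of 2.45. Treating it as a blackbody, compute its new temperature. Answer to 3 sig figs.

T₂ ≈ 1.83×10³ K

P ∝ T⁴, so T₂/T₁ = (P₂/P₁)^(1/4) = (2.45)^(1/4) = 1.25110.
T₂ = 1460 × 1.25110 = 1.83×10³ K.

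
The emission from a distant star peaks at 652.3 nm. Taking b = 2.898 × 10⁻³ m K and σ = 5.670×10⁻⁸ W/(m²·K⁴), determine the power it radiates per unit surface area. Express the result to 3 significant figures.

Wien's law: T = b/λ_max = 2.898×10⁻³/6.523×10⁻⁷ = 4442.74 K.
Then I = σT⁴ = 5.670×10⁻⁸×(4442.74)⁴ = 2.21×10⁷ W/m².

I ≈ 2.21×10⁷ W/m²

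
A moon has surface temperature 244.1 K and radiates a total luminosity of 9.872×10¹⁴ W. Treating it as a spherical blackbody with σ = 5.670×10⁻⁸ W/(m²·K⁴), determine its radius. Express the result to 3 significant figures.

L = 4πR²σT⁴ ⇒ R = √(L/(4πσT⁴)).
σT⁴ = 201.305 W/m², so R = √(9.872×10¹⁴/(4π×201.305)) = 6.25×10⁵ m.

R ≈ 6.25×10⁵ m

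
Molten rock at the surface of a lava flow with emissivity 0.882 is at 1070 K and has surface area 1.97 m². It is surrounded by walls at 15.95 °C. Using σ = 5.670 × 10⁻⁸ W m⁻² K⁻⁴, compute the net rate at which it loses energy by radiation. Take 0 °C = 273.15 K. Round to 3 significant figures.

Net loss ≈ 1.28×10⁵ W

Surroundings: T = 15.95 °C + 273.15 = 289.10 K.
Area A = 1.97 m².
Net radiated power P_net = εσA(T⁴ − T₀⁴) = 0.882×5.670×10⁻⁸×1.97×(1070⁴ − 289.10⁴).
T⁴ − T₀⁴ = 1.31080×10¹² − 6.98542×10⁹ = 1.30381×10¹² K⁴, so P_net = 1.28×10⁵ W.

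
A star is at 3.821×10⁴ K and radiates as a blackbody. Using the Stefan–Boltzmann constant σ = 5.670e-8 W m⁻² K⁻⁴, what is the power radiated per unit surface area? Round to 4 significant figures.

Stefan–Boltzmann: I = σT⁴ = 5.670×10⁻⁸ × (3.821×10⁴)⁴ = 1.209×10¹¹ W/m².

I ≈ 1.209×10¹¹ W/m²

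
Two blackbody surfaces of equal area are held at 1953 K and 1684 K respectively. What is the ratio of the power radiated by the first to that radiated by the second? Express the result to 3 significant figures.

With equal areas, P₁/P₂ = (T₁/T₂)⁴ = (1953/1684)⁴ = 1.81.

P₁/P₂ ≈ 1.81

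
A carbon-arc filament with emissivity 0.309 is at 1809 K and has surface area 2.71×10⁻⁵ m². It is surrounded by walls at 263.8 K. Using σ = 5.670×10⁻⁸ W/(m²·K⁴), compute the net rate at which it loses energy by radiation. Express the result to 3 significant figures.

Area A = 2.71×10⁻⁵ m².
Net radiated power P_net = εσA(T⁴ − T₀⁴) = 0.309×5.670×10⁻⁸×2.71×10⁻⁵×(1809⁴ − 263.8⁴).
T⁴ − T₀⁴ = 1.07091×10¹³ − 4.84283×10⁹ = 1.07043×10¹³ K⁴, so P_net = 5.08 W.

Net loss ≈ 5.08 W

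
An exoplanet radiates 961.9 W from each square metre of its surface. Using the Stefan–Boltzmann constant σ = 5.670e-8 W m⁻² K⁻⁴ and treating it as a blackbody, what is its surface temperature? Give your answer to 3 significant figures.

T ≈ 361 K

I = σT⁴, so T = (I/σ)^(1/4) = (961.9/(5.670×10⁻⁸))^(1/4) = 361 K.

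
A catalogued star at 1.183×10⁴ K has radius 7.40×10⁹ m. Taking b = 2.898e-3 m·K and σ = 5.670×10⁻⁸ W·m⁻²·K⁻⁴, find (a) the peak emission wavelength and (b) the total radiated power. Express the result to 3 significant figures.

λ_max ≈ 245 nm; P ≈ 7.64×10²⁹ W

(a) λ_max = b/T = 2.898×10⁻³/1.183×10⁴ = 2.450×10⁻⁷ m = 245 nm.
Surface area A = 4πR² = 4π(7.40×10⁹ m)² = 6.88134×10²⁰ m².
(b) P = σAT⁴ = 5.670×10⁻⁸×6.88134×10²⁰×(1.183×10⁴)⁴ = 7.64×10²⁹ W.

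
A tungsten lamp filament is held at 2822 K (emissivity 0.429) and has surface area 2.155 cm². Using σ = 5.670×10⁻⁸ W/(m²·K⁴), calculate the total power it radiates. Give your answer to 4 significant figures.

Area A = 2.155 cm² = 2.155×10⁻⁴ m².
P = εσAT⁴ = 0.429 × 5.670×10⁻⁸ × 2.155×10⁻⁴ × (2822)⁴ = 332.4 W.

P ≈ 332.4 W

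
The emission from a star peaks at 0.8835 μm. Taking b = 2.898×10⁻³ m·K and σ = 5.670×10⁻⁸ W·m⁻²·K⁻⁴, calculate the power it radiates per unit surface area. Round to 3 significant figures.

I ≈ 6.56×10⁶ W/m²

Wien's law: T = b/λ_max = 2.898×10⁻³/8.835×10⁻⁷ = 3280.14 K.
Then I = σT⁴ = 5.670×10⁻⁸×(3280.14)⁴ = 6.56×10⁶ W/m².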